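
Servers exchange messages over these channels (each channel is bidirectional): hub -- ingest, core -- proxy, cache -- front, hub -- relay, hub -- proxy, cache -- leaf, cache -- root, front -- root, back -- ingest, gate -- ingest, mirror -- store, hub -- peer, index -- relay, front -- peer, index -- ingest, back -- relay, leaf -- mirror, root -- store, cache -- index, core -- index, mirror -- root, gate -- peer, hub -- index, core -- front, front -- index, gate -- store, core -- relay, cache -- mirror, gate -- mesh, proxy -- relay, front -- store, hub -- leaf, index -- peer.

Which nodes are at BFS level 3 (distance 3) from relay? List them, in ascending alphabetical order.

gate, mirror, root, store

Level 0: relay
Level 1: back, core, hub, index, proxy
Level 2: cache, front, ingest, leaf, peer
Level 3: gate, mirror, root, store
Level 4: mesh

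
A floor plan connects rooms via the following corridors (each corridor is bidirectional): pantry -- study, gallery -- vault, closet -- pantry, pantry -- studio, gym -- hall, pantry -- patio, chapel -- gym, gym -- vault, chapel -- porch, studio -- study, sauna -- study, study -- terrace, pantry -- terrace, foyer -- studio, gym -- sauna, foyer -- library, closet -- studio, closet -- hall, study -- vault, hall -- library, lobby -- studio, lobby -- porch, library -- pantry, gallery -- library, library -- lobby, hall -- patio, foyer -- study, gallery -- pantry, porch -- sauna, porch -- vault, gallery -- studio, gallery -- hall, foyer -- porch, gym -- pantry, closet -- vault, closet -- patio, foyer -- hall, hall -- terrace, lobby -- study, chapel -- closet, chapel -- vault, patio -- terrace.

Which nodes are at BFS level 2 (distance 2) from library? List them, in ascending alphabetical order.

Level 0: library
Level 1: foyer, gallery, hall, lobby, pantry
Level 2: closet, gym, patio, porch, studio, study, terrace, vault
Level 3: chapel, sauna

closet, gym, patio, porch, studio, study, terrace, vault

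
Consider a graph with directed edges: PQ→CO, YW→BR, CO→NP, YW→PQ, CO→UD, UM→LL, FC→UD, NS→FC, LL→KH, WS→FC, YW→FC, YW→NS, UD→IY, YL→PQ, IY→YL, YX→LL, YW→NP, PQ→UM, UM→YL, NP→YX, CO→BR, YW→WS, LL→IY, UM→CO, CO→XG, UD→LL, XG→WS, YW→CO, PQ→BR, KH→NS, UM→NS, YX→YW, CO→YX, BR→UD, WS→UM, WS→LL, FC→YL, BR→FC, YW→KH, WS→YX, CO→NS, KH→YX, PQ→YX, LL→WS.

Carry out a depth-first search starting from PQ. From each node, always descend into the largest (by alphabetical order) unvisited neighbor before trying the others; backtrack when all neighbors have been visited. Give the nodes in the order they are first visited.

Visit PQ
PQ → YX
YX → YW
YW → WS
WS → UM
UM → YL
UM → NS
NS → FC
FC → UD
UD → LL
LL → KH
LL → IY
UM → CO
CO → XG
CO → NP
CO → BR

PQ, YX, YW, WS, UM, YL, NS, FC, UD, LL, KH, IY, CO, XG, NP, BR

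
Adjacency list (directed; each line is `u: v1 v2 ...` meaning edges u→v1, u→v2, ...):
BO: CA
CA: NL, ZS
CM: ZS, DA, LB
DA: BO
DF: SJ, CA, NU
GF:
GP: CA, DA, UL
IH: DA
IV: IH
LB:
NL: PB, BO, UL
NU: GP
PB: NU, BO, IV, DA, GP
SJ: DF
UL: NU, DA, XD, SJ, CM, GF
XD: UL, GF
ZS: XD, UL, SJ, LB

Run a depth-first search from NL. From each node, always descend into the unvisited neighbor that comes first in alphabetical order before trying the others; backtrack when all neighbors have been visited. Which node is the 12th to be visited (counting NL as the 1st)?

CM

Visit NL
NL → BO
BO → CA
CA → ZS
ZS → LB
ZS → SJ
SJ → DF
DF → NU
NU → GP
GP → DA
GP → UL
UL → CM
UL → GF
UL → XD
NL → PB
PB → IV
IV → IH

Visit order: NL, BO, CA, ZS, LB, SJ, DF, NU, GP, DA, UL, CM, GF, XD, PB, IV, IH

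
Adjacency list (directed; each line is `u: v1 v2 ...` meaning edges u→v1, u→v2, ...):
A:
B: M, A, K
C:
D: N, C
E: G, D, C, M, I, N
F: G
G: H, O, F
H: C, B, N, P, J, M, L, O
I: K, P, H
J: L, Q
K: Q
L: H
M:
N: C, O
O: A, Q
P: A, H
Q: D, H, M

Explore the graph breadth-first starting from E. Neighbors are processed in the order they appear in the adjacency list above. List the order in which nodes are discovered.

E -> G -> D -> C -> M -> I -> N -> H -> O -> F -> K -> P -> B -> J -> L -> A -> Q

Visit E; enqueue G, D, C, M, I, N → queue [G, D, C, M, I, N]
Visit G; enqueue H, O, F → queue [D, C, M, I, N, H, O, F]
Visit D → queue [C, M, I, N, H, O, F]
Visit C → queue [M, I, N, H, O, F]
Visit M → queue [I, N, H, O, F]
Visit I; enqueue K, P → queue [N, H, O, F, K, P]
Visit N → queue [H, O, F, K, P]
Visit H; enqueue B, J, L → queue [O, F, K, P, B, J, L]
Visit O; enqueue A, Q → queue [F, K, P, B, J, L, A, Q]
Visit F → queue [K, P, B, J, L, A, Q]
Visit K → queue [P, B, J, L, A, Q]
Visit P → queue [B, J, L, A, Q]
Visit B → queue [J, L, A, Q]
Visit J → queue [L, A, Q]
Visit L → queue [A, Q]
Visit A → queue [Q]
Visit Q → queue []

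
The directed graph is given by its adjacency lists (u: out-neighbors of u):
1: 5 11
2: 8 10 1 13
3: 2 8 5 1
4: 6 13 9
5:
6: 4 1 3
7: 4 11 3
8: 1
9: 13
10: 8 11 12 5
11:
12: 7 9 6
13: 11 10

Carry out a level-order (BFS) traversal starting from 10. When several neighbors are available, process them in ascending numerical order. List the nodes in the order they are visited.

Visit 10; enqueue 5, 8, 11, 12 → queue [5, 8, 11, 12]
Visit 5 → queue [8, 11, 12]
Visit 8; enqueue 1 → queue [11, 12, 1]
Visit 11 → queue [12, 1]
Visit 12; enqueue 6, 7, 9 → queue [1, 6, 7, 9]
Visit 1 → queue [6, 7, 9]
Visit 6; enqueue 3, 4 → queue [7, 9, 3, 4]
Visit 7 → queue [9, 3, 4]
Visit 9; enqueue 13 → queue [3, 4, 13]
Visit 3; enqueue 2 → queue [4, 13, 2]
Visit 4 → queue [13, 2]
Visit 13 → queue [2]
Visit 2 → queue []

10 → 5 → 8 → 11 → 12 → 1 → 6 → 7 → 9 → 3 → 4 → 13 → 2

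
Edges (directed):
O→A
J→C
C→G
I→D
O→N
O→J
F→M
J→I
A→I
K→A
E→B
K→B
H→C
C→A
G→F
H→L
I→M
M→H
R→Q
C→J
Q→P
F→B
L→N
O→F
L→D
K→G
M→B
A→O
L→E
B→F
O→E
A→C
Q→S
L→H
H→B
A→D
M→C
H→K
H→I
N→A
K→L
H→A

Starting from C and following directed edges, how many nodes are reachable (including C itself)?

BFS from C visits: C, J, G, A, I, F, O, D, M, B, N, E, H, L, K
Reachable nodes: 15 of 19 total.

15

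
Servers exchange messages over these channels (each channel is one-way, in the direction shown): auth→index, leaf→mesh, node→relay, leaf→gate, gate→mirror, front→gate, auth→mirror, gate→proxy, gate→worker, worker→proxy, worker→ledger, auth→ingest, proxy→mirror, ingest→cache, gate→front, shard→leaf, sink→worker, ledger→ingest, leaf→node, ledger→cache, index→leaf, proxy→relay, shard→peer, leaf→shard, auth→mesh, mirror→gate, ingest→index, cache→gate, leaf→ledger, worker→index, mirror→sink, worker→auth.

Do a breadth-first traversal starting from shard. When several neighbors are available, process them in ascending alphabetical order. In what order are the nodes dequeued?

Visit shard; enqueue leaf, peer → queue [leaf, peer]
Visit leaf; enqueue gate, ledger, mesh, node → queue [peer, gate, ledger, mesh, node]
Visit peer → queue [gate, ledger, mesh, node]
Visit gate; enqueue front, mirror, proxy, worker → queue [ledger, mesh, node, front, mirror, proxy, worker]
Visit ledger; enqueue cache, ingest → queue [mesh, node, front, mirror, proxy, worker, cache, ingest]
Visit mesh → queue [node, front, mirror, proxy, worker, cache, ingest]
Visit node; enqueue relay → queue [front, mirror, proxy, worker, cache, ingest, relay]
Visit front → queue [mirror, proxy, worker, cache, ingest, relay]
Visit mirror; enqueue sink → queue [proxy, worker, cache, ingest, relay, sink]
Visit proxy → queue [worker, cache, ingest, relay, sink]
Visit worker; enqueue auth, index → queue [cache, ingest, relay, sink, auth, index]
Visit cache → queue [ingest, relay, sink, auth, index]
Visit ingest → queue [relay, sink, auth, index]
Visit relay → queue [sink, auth, index]
Visit sink → queue [auth, index]
Visit auth → queue [index]
Visit index → queue []

shard -> leaf -> peer -> gate -> ledger -> mesh -> node -> front -> mirror -> proxy -> worker -> cache -> ingest -> relay -> sink -> auth -> index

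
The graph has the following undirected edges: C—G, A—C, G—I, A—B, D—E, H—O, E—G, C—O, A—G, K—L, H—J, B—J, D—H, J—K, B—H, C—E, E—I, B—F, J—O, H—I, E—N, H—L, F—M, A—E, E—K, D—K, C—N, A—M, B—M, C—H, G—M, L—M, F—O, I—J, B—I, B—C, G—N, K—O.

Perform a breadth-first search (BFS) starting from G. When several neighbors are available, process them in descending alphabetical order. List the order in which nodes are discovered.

Visit G; enqueue N, M, I, E, C, A → queue [N, M, I, E, C, A]
Visit N → queue [M, I, E, C, A]
Visit M; enqueue L, F, B → queue [I, E, C, A, L, F, B]
Visit I; enqueue J, H → queue [E, C, A, L, F, B, J, H]
Visit E; enqueue K, D → queue [C, A, L, F, B, J, H, K, D]
Visit C; enqueue O → queue [A, L, F, B, J, H, K, D, O]
Visit A → queue [L, F, B, J, H, K, D, O]
Visit L → queue [F, B, J, H, K, D, O]
Visit F → queue [B, J, H, K, D, O]
Visit B → queue [J, H, K, D, O]
Visit J → queue [H, K, D, O]
Visit H → queue [K, D, O]
Visit K → queue [D, O]
Visit D → queue [O]
Visit O → queue []

G N M I E C A L F B J H K D O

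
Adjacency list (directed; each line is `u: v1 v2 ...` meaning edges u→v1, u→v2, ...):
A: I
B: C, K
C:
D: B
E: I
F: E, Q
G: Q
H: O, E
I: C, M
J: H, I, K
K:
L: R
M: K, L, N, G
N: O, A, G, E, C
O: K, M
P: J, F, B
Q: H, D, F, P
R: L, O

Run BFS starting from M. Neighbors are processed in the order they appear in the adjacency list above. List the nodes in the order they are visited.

Visit M; enqueue K, L, N, G → queue [K, L, N, G]
Visit K → queue [L, N, G]
Visit L; enqueue R → queue [N, G, R]
Visit N; enqueue O, A, E, C → queue [G, R, O, A, E, C]
Visit G; enqueue Q → queue [R, O, A, E, C, Q]
Visit R → queue [O, A, E, C, Q]
Visit O → queue [A, E, C, Q]
Visit A; enqueue I → queue [E, C, Q, I]
Visit E → queue [C, Q, I]
Visit C → queue [Q, I]
Visit Q; enqueue H, D, F, P → queue [I, H, D, F, P]
Visit I → queue [H, D, F, P]
Visit H → queue [D, F, P]
Visit D; enqueue B → queue [F, P, B]
Visit F → queue [P, B]
Visit P; enqueue J → queue [B, J]
Visit B → queue [J]
Visit J → queue []

M K L N G R O A E C Q I H D F P B J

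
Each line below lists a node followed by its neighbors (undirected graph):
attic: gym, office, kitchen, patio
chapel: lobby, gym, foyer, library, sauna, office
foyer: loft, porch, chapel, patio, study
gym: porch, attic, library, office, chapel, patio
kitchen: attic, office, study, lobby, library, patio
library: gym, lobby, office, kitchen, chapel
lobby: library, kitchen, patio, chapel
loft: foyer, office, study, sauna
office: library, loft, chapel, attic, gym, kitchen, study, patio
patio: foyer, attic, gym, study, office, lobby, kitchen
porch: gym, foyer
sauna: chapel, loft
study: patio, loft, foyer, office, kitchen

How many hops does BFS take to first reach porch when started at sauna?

3

Level 0: sauna
Level 1: chapel, loft
Level 2: foyer, gym, library, lobby, office, study
Level 3: attic, kitchen, patio, porch
porch first appears at level 3.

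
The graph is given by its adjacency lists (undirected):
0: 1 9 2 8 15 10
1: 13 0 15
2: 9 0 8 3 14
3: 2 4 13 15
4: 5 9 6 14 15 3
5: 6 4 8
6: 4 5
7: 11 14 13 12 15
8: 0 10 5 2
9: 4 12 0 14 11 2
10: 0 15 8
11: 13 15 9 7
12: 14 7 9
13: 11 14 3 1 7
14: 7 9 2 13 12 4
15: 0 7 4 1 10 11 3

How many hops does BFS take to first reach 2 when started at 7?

2

Level 0: 7
Level 1: 11, 12, 13, 14, 15
Level 2: 0, 1, 2, 3, 4, 9, 10
Level 3: 5, 6, 8
2 first appears at level 2.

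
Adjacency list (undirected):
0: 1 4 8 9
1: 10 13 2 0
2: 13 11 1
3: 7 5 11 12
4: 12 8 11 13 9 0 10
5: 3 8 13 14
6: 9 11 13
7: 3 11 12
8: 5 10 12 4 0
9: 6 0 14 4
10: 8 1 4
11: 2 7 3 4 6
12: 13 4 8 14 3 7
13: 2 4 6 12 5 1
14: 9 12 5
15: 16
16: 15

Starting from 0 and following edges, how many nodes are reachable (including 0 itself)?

15

BFS from 0 visits: 0, 1, 4, 8, 9, 10, 13, 2, 12, 11, 5, 6, 14, 3, 7
Reachable nodes: 15 of 17 total.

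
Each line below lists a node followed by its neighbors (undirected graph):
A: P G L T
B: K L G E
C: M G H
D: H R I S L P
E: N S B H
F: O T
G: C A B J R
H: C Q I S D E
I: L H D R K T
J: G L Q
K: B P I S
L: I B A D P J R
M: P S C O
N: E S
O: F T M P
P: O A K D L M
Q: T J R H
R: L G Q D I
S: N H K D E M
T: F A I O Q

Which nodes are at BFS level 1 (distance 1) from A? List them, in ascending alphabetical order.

G, L, P, T

Level 0: A
Level 1: G, L, P, T
Level 2: B, C, D, F, I, J, K, M, O, Q, R
Level 3: E, H, S
Level 4: N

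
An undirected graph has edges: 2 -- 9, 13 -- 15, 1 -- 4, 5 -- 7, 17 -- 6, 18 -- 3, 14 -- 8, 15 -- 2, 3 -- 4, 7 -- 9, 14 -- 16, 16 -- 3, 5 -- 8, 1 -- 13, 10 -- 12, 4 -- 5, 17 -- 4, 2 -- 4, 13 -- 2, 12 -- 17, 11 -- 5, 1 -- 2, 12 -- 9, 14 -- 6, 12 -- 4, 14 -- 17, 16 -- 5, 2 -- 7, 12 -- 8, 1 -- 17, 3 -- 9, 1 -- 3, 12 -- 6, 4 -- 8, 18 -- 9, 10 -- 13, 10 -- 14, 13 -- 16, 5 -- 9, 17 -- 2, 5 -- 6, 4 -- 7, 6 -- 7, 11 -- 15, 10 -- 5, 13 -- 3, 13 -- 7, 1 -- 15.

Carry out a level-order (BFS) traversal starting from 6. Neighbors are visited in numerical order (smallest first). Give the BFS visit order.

Visit 6; enqueue 5, 7, 12, 14, 17 → queue [5, 7, 12, 14, 17]
Visit 5; enqueue 4, 8, 9, 10, 11, 16 → queue [7, 12, 14, 17, 4, 8, 9, 10, 11, 16]
Visit 7; enqueue 2, 13 → queue [12, 14, 17, 4, 8, 9, 10, 11, 16, 2, 13]
Visit 12 → queue [14, 17, 4, 8, 9, 10, 11, 16, 2, 13]
Visit 14 → queue [17, 4, 8, 9, 10, 11, 16, 2, 13]
Visit 17; enqueue 1 → queue [4, 8, 9, 10, 11, 16, 2, 13, 1]
Visit 4; enqueue 3 → queue [8, 9, 10, 11, 16, 2, 13, 1, 3]
Visit 8 → queue [9, 10, 11, 16, 2, 13, 1, 3]
Visit 9; enqueue 18 → queue [10, 11, 16, 2, 13, 1, 3, 18]
Visit 10 → queue [11, 16, 2, 13, 1, 3, 18]
Visit 11; enqueue 15 → queue [16, 2, 13, 1, 3, 18, 15]
Visit 16 → queue [2, 13, 1, 3, 18, 15]
Visit 2 → queue [13, 1, 3, 18, 15]
Visit 13 → queue [1, 3, 18, 15]
Visit 1 → queue [3, 18, 15]
Visit 3 → queue [18, 15]
Visit 18 → queue [15]
Visit 15 → queue []

6 → 5 → 7 → 12 → 14 → 17 → 4 → 8 → 9 → 10 → 11 → 16 → 2 → 13 → 1 → 3 → 18 → 15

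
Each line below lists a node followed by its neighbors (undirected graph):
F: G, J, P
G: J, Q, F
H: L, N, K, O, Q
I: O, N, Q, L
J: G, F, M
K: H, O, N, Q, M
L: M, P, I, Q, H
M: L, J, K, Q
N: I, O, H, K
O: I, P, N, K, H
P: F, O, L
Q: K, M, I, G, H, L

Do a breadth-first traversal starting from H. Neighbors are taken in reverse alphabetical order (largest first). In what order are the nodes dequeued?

Visit H; enqueue Q, O, N, L, K → queue [Q, O, N, L, K]
Visit Q; enqueue M, I, G → queue [O, N, L, K, M, I, G]
Visit O; enqueue P → queue [N, L, K, M, I, G, P]
Visit N → queue [L, K, M, I, G, P]
Visit L → queue [K, M, I, G, P]
Visit K → queue [M, I, G, P]
Visit M; enqueue J → queue [I, G, P, J]
Visit I → queue [G, P, J]
Visit G; enqueue F → queue [P, J, F]
Visit P → queue [J, F]
Visit J → queue [F]
Visit F → queue []

H -> Q -> O -> N -> L -> K -> M -> I -> G -> P -> J -> F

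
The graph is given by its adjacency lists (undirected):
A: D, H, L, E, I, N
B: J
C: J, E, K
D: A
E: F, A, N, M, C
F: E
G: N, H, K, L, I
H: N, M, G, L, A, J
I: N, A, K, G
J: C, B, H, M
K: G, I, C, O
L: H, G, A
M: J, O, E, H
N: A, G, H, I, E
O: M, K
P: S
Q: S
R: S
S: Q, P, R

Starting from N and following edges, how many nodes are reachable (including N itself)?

15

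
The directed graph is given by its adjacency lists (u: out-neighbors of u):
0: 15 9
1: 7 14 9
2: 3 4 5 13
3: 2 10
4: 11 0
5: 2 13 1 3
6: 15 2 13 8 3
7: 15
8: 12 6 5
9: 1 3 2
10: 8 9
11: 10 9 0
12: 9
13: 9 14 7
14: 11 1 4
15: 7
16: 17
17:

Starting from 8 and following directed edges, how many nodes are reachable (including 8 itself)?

16

BFS from 8 visits: 8, 12, 6, 5, 9, 15, 2, 13, 3, 1, 7, 4, 14, 10, 11, 0
Reachable nodes: 16 of 18 total.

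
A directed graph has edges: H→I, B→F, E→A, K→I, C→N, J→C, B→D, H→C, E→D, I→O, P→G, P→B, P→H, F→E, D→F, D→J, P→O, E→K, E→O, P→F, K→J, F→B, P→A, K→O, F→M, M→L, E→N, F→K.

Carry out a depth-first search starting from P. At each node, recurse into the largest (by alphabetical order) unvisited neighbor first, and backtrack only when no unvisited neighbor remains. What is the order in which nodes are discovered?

P O H I C N G F M L K J E D A B

Visit P
P → O
P → H
H → I
H → C
C → N
P → G
P → F
F → M
M → L
F → K
K → J
F → E
E → D
E → A
F → B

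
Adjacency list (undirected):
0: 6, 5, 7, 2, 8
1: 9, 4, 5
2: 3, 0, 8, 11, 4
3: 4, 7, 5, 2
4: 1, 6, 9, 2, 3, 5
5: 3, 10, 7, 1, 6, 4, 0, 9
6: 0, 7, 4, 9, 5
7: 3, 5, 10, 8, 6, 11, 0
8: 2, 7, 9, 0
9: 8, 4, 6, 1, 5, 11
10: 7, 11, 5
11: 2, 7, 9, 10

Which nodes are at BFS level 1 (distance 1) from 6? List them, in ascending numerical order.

Level 0: 6
Level 1: 0, 4, 5, 7, 9
Level 2: 1, 2, 3, 8, 10, 11

0, 4, 5, 7, 9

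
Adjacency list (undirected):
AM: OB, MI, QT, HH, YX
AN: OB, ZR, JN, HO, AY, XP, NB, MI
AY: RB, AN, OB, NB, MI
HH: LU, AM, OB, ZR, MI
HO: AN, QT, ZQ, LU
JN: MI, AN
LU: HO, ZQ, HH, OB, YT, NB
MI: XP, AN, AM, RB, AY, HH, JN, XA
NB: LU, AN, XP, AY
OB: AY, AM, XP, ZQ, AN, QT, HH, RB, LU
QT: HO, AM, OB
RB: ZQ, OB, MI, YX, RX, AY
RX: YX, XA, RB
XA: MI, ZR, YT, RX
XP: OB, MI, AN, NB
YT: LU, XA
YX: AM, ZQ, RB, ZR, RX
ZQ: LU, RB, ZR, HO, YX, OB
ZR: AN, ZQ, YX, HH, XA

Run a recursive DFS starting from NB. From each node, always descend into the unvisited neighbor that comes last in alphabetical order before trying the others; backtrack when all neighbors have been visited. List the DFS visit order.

Visit NB
NB → XP
XP → OB
OB → ZQ
ZQ → ZR
ZR → YX
YX → RX
RX → XA
XA → YT
YT → LU
LU → HO
HO → QT
QT → AM
AM → MI
MI → RB
RB → AY
AY → AN
AN → JN
MI → HH

NB -> XP -> OB -> ZQ -> ZR -> YX -> RX -> XA -> YT -> LU -> HO -> QT -> AM -> MI -> RB -> AY -> AN -> JN -> HH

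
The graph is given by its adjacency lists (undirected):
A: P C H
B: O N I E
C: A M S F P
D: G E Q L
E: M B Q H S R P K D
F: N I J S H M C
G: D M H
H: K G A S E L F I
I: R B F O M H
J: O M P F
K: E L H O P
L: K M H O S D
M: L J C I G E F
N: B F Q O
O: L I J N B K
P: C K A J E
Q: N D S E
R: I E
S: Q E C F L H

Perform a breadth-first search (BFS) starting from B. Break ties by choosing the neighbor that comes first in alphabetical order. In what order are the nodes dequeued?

Visit B; enqueue E, I, N, O → queue [E, I, N, O]
Visit E; enqueue D, H, K, M, P, Q, R, S → queue [I, N, O, D, H, K, M, P, Q, R, S]
Visit I; enqueue F → queue [N, O, D, H, K, M, P, Q, R, S, F]
Visit N → queue [O, D, H, K, M, P, Q, R, S, F]
Visit O; enqueue J, L → queue [D, H, K, M, P, Q, R, S, F, J, L]
Visit D; enqueue G → queue [H, K, M, P, Q, R, S, F, J, L, G]
Visit H; enqueue A → queue [K, M, P, Q, R, S, F, J, L, G, A]
Visit K → queue [M, P, Q, R, S, F, J, L, G, A]
Visit M; enqueue C → queue [P, Q, R, S, F, J, L, G, A, C]
Visit P → queue [Q, R, S, F, J, L, G, A, C]
Visit Q → queue [R, S, F, J, L, G, A, C]
Visit R → queue [S, F, J, L, G, A, C]
Visit S → queue [F, J, L, G, A, C]
Visit F → queue [J, L, G, A, C]
Visit J → queue [L, G, A, C]
Visit L → queue [G, A, C]
Visit G → queue [A, C]
Visit A → queue [C]
Visit C → queue []

B → E → I → N → O → D → H → K → M → P → Q → R → S → F → J → L → G → A → C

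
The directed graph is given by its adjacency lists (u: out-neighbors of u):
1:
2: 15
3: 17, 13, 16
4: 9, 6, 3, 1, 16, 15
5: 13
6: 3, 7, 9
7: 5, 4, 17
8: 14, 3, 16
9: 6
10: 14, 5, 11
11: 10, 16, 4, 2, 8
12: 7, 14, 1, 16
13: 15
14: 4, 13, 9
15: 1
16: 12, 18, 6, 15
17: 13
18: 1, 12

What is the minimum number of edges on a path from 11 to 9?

Level 0: 11
Level 1: 2, 4, 8, 10, 16
Level 2: 1, 3, 5, 6, 9, 12, 14, 15, 18
Level 3: 7, 13, 17
9 first appears at level 2.

2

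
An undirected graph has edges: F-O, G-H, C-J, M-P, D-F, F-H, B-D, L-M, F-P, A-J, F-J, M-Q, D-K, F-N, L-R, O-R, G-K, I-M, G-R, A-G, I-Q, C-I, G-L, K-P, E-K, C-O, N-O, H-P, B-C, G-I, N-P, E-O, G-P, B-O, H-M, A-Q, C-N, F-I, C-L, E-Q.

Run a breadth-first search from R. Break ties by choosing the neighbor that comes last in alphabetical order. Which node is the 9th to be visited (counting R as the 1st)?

B

Visit R; enqueue O, L, G → queue [O, L, G]
Visit O; enqueue N, F, E, C, B → queue [L, G, N, F, E, C, B]
Visit L; enqueue M → queue [G, N, F, E, C, B, M]
Visit G; enqueue P, K, I, H, A → queue [N, F, E, C, B, M, P, K, I, H, A]
Visit N → queue [F, E, C, B, M, P, K, I, H, A]
Visit F; enqueue J, D → queue [E, C, B, M, P, K, I, H, A, J, D]
Visit E; enqueue Q → queue [C, B, M, P, K, I, H, A, J, D, Q]
Visit C → queue [B, M, P, K, I, H, A, J, D, Q]
Visit B → queue [M, P, K, I, H, A, J, D, Q]
Visit M → queue [P, K, I, H, A, J, D, Q]
Visit P → queue [K, I, H, A, J, D, Q]
Visit K → queue [I, H, A, J, D, Q]
Visit I → queue [H, A, J, D, Q]
Visit H → queue [A, J, D, Q]
Visit A → queue [J, D, Q]
Visit J → queue [D, Q]
Visit D → queue [Q]
Visit Q → queue []

Visit order: R, O, L, G, N, F, E, C, B, M, P, K, I, H, A, J, D, Q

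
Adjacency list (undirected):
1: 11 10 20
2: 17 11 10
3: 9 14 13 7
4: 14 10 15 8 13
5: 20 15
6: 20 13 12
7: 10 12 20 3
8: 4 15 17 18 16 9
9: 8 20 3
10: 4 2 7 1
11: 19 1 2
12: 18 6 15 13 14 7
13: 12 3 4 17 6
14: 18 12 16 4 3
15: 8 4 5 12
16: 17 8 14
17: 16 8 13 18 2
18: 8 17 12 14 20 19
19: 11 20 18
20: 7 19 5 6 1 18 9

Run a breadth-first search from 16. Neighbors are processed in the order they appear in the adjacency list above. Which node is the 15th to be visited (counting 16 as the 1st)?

19

Visit 16; enqueue 17, 8, 14 → queue [17, 8, 14]
Visit 17; enqueue 13, 18, 2 → queue [8, 14, 13, 18, 2]
Visit 8; enqueue 4, 15, 9 → queue [14, 13, 18, 2, 4, 15, 9]
Visit 14; enqueue 12, 3 → queue [13, 18, 2, 4, 15, 9, 12, 3]
Visit 13; enqueue 6 → queue [18, 2, 4, 15, 9, 12, 3, 6]
Visit 18; enqueue 20, 19 → queue [2, 4, 15, 9, 12, 3, 6, 20, 19]
Visit 2; enqueue 11, 10 → queue [4, 15, 9, 12, 3, 6, 20, 19, 11, 10]
Visit 4 → queue [15, 9, 12, 3, 6, 20, 19, 11, 10]
Visit 15; enqueue 5 → queue [9, 12, 3, 6, 20, 19, 11, 10, 5]
Visit 9 → queue [12, 3, 6, 20, 19, 11, 10, 5]
Visit 12; enqueue 7 → queue [3, 6, 20, 19, 11, 10, 5, 7]
Visit 3 → queue [6, 20, 19, 11, 10, 5, 7]
Visit 6 → queue [20, 19, 11, 10, 5, 7]
Visit 20; enqueue 1 → queue [19, 11, 10, 5, 7, 1]
Visit 19 → queue [11, 10, 5, 7, 1]
Visit 11 → queue [10, 5, 7, 1]
Visit 10 → queue [5, 7, 1]
Visit 5 → queue [7, 1]
Visit 7 → queue [1]
Visit 1 → queue []

Visit order: 16, 17, 8, 14, 13, 18, 2, 4, 15, 9, 12, 3, 6, 20, 19, 11, 10, 5, 7, 1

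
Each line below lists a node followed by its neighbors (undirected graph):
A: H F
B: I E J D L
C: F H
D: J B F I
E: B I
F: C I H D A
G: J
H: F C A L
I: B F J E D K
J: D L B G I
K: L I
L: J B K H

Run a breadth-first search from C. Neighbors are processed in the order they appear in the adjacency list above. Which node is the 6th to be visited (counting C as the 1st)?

Visit C; enqueue F, H → queue [F, H]
Visit F; enqueue I, D, A → queue [H, I, D, A]
Visit H; enqueue L → queue [I, D, A, L]
Visit I; enqueue B, J, E, K → queue [D, A, L, B, J, E, K]
Visit D → queue [A, L, B, J, E, K]
Visit A → queue [L, B, J, E, K]
Visit L → queue [B, J, E, K]
Visit B → queue [J, E, K]
Visit J; enqueue G → queue [E, K, G]
Visit E → queue [K, G]
Visit K → queue [G]
Visit G → queue []

Visit order: C, F, H, I, D, A, L, B, J, E, K, G

A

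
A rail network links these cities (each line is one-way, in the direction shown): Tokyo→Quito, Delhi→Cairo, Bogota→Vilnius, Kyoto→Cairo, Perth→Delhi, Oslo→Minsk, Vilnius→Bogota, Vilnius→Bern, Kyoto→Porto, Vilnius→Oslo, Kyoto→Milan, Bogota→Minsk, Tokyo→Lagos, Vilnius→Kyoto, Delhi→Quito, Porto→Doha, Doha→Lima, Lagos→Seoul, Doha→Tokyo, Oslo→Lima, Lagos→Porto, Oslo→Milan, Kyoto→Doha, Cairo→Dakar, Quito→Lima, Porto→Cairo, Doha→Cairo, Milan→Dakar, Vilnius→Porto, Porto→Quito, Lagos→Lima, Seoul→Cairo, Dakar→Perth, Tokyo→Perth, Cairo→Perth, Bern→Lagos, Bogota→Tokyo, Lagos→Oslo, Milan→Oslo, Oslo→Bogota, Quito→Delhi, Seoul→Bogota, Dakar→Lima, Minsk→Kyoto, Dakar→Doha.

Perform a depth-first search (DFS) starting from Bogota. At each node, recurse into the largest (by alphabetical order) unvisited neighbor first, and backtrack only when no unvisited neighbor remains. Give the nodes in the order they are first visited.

Bogota Vilnius Porto Quito Lima Delhi Cairo Perth Dakar Doha Tokyo Lagos Seoul Oslo Minsk Kyoto Milan Bern

Visit Bogota
Bogota → Vilnius
Vilnius → Porto
Porto → Quito
Quito → Lima
Quito → Delhi
Delhi → Cairo
Cairo → Perth
Cairo → Dakar
Dakar → Doha
Doha → Tokyo
Tokyo → Lagos
Lagos → Seoul
Lagos → Oslo
Oslo → Minsk
Minsk → Kyoto
Kyoto → Milan
Vilnius → Bern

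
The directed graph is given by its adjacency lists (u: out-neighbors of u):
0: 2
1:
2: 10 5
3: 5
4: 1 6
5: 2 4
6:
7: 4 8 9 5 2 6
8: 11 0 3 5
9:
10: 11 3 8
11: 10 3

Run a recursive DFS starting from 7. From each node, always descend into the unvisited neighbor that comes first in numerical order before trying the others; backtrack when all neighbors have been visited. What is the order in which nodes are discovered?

7 -> 2 -> 5 -> 4 -> 1 -> 6 -> 10 -> 3 -> 8 -> 0 -> 11 -> 9

Visit 7
7 → 2
2 → 5
5 → 4
4 → 1
4 → 6
2 → 10
10 → 3
10 → 8
8 → 0
8 → 11
7 → 9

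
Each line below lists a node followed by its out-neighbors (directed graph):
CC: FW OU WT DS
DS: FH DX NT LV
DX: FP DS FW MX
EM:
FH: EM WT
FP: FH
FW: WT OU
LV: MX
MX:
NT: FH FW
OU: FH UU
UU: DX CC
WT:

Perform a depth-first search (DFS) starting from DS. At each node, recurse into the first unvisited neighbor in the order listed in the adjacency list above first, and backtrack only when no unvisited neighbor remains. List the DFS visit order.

Visit DS
DS → FH
FH → EM
FH → WT
DS → DX
DX → FP
DX → FW
FW → OU
OU → UU
UU → CC
DX → MX
DS → NT
DS → LV

DS, FH, EM, WT, DX, FP, FW, OU, UU, CC, MX, NT, LV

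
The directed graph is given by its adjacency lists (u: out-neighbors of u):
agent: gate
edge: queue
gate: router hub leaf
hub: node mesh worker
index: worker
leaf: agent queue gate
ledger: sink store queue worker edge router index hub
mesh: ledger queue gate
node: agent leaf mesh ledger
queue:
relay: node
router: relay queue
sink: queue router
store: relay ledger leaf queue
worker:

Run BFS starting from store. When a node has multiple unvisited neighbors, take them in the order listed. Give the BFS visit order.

Visit store; enqueue relay, ledger, leaf, queue → queue [relay, ledger, leaf, queue]
Visit relay; enqueue node → queue [ledger, leaf, queue, node]
Visit ledger; enqueue sink, worker, edge, router, index, hub → queue [leaf, queue, node, sink, worker, edge, router, index, hub]
Visit leaf; enqueue agent, gate → queue [queue, node, sink, worker, edge, router, index, hub, agent, gate]
Visit queue → queue [node, sink, worker, edge, router, index, hub, agent, gate]
Visit node; enqueue mesh → queue [sink, worker, edge, router, index, hub, agent, gate, mesh]
Visit sink → queue [worker, edge, router, index, hub, agent, gate, mesh]
Visit worker → queue [edge, router, index, hub, agent, gate, mesh]
Visit edge → queue [router, index, hub, agent, gate, mesh]
Visit router → queue [index, hub, agent, gate, mesh]
Visit index → queue [hub, agent, gate, mesh]
Visit hub → queue [agent, gate, mesh]
Visit agent → queue [gate, mesh]
Visit gate → queue [mesh]
Visit mesh → queue []

store, relay, ledger, leaf, queue, node, sink, worker, edge, router, index, hub, agent, gate, mesh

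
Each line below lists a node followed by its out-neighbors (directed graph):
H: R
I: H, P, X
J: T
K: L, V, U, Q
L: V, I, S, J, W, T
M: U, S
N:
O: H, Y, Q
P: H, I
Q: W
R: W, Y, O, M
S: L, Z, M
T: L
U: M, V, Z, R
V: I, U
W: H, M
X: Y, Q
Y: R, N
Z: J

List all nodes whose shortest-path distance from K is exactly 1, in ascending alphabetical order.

Level 0: K
Level 1: L, Q, U, V
Level 2: I, J, M, R, S, T, W, Z
Level 3: H, O, P, X, Y
Level 4: N

L, Q, U, V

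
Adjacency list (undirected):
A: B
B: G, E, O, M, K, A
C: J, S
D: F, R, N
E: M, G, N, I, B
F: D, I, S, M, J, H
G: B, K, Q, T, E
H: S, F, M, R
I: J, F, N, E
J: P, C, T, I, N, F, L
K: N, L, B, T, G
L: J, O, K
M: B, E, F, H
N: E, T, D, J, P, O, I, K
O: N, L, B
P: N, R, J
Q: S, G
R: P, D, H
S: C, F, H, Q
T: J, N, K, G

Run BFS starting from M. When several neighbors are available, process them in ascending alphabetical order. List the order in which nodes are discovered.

M → B → E → F → H → A → G → K → O → I → N → D → J → S → R → Q → T → L → P → C

Visit M; enqueue B, E, F, H → queue [B, E, F, H]
Visit B; enqueue A, G, K, O → queue [E, F, H, A, G, K, O]
Visit E; enqueue I, N → queue [F, H, A, G, K, O, I, N]
Visit F; enqueue D, J, S → queue [H, A, G, K, O, I, N, D, J, S]
Visit H; enqueue R → queue [A, G, K, O, I, N, D, J, S, R]
Visit A → queue [G, K, O, I, N, D, J, S, R]
Visit G; enqueue Q, T → queue [K, O, I, N, D, J, S, R, Q, T]
Visit K; enqueue L → queue [O, I, N, D, J, S, R, Q, T, L]
Visit O → queue [I, N, D, J, S, R, Q, T, L]
Visit I → queue [N, D, J, S, R, Q, T, L]
Visit N; enqueue P → queue [D, J, S, R, Q, T, L, P]
Visit D → queue [J, S, R, Q, T, L, P]
Visit J; enqueue C → queue [S, R, Q, T, L, P, C]
Visit S → queue [R, Q, T, L, P, C]
Visit R → queue [Q, T, L, P, C]
Visit Q → queue [T, L, P, C]
Visit T → queue [L, P, C]
Visit L → queue [P, C]
Visit P → queue [C]
Visit C → queue []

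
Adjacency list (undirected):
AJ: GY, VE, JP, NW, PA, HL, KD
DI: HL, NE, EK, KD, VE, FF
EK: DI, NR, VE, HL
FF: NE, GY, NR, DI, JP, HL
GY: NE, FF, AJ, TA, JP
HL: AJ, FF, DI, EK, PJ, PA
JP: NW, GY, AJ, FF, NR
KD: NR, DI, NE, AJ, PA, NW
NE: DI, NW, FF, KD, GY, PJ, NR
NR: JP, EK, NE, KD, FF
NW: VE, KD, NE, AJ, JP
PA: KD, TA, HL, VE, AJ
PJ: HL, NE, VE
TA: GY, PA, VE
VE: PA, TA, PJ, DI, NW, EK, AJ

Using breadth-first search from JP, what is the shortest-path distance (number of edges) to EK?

2

Level 0: JP
Level 1: AJ, FF, GY, NR, NW
Level 2: DI, EK, HL, KD, NE, PA, TA, VE
Level 3: PJ
EK first appears at level 2.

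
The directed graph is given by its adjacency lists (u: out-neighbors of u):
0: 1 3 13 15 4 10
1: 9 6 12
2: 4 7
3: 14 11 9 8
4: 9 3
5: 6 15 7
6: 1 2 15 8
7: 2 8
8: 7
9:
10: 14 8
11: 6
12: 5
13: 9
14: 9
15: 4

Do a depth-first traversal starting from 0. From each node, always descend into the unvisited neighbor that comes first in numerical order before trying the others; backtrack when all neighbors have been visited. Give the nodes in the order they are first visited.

0 → 1 → 6 → 2 → 4 → 3 → 8 → 7 → 9 → 11 → 14 → 15 → 12 → 5 → 10 → 13

Visit 0
0 → 1
1 → 6
6 → 2
2 → 4
4 → 3
3 → 8
8 → 7
3 → 9
3 → 11
3 → 14
6 → 15
1 → 12
12 → 5
0 → 10
0 → 13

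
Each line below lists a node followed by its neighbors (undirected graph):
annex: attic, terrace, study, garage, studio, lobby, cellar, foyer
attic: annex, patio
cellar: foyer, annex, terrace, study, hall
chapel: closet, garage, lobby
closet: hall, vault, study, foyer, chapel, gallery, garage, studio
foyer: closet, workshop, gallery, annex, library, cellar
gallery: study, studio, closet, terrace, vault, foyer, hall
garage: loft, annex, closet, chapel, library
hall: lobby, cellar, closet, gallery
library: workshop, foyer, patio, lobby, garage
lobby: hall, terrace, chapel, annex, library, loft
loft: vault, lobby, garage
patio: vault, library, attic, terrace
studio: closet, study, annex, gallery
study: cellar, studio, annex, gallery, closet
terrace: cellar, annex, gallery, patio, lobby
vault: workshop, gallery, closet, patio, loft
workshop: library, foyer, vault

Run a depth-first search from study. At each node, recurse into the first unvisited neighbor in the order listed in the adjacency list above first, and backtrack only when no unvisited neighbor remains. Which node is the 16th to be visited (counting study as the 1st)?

Visit study
study → cellar
cellar → foyer
foyer → closet
closet → hall
hall → lobby
lobby → terrace
terrace → annex
annex → attic
attic → patio
patio → vault
vault → workshop
workshop → library
library → garage
garage → loft
garage → chapel
vault → gallery
gallery → studio

Visit order: study, cellar, foyer, closet, hall, lobby, terrace, annex, attic, patio, vault, workshop, library, garage, loft, chapel, gallery, studio

chapel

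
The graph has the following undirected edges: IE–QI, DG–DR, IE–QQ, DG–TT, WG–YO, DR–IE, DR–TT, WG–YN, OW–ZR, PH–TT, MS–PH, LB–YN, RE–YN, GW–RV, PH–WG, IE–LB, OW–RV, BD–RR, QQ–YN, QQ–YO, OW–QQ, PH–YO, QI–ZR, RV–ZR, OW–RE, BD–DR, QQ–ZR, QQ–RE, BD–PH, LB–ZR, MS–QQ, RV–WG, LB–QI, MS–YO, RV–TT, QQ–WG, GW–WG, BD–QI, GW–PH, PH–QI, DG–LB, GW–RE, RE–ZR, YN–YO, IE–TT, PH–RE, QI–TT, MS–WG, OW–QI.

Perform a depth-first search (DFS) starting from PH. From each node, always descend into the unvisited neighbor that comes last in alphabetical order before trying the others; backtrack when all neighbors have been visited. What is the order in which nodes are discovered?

Visit PH
PH → YO
YO → YN
YN → WG
WG → RV
RV → ZR
ZR → RE
RE → QQ
QQ → OW
OW → QI
QI → TT
TT → IE
IE → LB
LB → DG
DG → DR
DR → BD
BD → RR
QQ → MS
RE → GW

PH -> YO -> YN -> WG -> RV -> ZR -> RE -> QQ -> OW -> QI -> TT -> IE -> LB -> DG -> DR -> BD -> RR -> MS -> GW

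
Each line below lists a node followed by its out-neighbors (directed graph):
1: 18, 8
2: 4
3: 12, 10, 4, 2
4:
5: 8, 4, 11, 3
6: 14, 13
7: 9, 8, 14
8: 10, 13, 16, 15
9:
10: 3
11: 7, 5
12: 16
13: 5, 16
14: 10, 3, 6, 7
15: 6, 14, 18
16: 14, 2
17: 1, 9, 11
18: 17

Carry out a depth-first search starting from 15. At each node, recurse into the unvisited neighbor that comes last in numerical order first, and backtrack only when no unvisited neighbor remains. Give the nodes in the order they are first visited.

15, 18, 17, 11, 7, 14, 10, 3, 12, 16, 2, 4, 6, 13, 5, 8, 9, 1

Visit 15
15 → 18
18 → 17
17 → 11
11 → 7
7 → 14
14 → 10
10 → 3
3 → 12
12 → 16
16 → 2
2 → 4
14 → 6
6 → 13
13 → 5
5 → 8
7 → 9
17 → 1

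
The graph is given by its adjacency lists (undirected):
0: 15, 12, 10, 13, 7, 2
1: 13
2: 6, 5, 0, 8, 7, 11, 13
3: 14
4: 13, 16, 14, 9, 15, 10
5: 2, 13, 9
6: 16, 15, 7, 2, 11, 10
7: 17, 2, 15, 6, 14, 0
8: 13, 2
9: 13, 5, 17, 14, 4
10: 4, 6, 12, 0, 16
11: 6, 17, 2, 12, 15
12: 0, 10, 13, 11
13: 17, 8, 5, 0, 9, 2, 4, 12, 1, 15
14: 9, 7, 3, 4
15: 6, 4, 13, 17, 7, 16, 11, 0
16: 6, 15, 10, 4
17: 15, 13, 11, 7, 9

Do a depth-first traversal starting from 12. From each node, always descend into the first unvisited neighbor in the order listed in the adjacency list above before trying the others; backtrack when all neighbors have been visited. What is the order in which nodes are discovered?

Visit 12
12 → 0
0 → 15
15 → 6
6 → 16
16 → 10
10 → 4
4 → 13
13 → 17
17 → 11
11 → 2
2 → 5
5 → 9
9 → 14
14 → 7
14 → 3
2 → 8
13 → 1

12 → 0 → 15 → 6 → 16 → 10 → 4 → 13 → 17 → 11 → 2 → 5 → 9 → 14 → 7 → 3 → 8 → 1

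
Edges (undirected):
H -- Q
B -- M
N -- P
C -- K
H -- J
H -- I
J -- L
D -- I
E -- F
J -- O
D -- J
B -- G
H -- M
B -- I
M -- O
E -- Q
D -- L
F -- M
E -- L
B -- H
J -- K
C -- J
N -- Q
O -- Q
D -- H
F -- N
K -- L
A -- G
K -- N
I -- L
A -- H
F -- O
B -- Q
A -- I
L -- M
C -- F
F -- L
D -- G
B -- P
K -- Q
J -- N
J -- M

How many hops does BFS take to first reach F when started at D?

2

Level 0: D
Level 1: G, H, I, J, L
Level 2: A, B, C, E, F, K, M, N, O, Q
Level 3: P
F first appears at level 2.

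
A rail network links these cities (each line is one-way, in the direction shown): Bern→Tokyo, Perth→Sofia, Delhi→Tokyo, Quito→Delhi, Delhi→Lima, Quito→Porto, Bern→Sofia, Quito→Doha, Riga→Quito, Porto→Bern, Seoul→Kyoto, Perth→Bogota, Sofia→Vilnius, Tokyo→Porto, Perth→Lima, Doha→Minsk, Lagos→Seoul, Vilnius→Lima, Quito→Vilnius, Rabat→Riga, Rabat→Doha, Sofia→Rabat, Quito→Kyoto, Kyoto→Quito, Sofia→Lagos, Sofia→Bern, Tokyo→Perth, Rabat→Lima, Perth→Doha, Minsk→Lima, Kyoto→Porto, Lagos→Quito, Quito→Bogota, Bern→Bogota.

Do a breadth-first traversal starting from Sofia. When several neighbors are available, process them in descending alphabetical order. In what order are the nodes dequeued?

Visit Sofia; enqueue Vilnius, Rabat, Lagos, Bern → queue [Vilnius, Rabat, Lagos, Bern]
Visit Vilnius; enqueue Lima → queue [Rabat, Lagos, Bern, Lima]
Visit Rabat; enqueue Riga, Doha → queue [Lagos, Bern, Lima, Riga, Doha]
Visit Lagos; enqueue Seoul, Quito → queue [Bern, Lima, Riga, Doha, Seoul, Quito]
Visit Bern; enqueue Tokyo, Bogota → queue [Lima, Riga, Doha, Seoul, Quito, Tokyo, Bogota]
Visit Lima → queue [Riga, Doha, Seoul, Quito, Tokyo, Bogota]
Visit Riga → queue [Doha, Seoul, Quito, Tokyo, Bogota]
Visit Doha; enqueue Minsk → queue [Seoul, Quito, Tokyo, Bogota, Minsk]
Visit Seoul; enqueue Kyoto → queue [Quito, Tokyo, Bogota, Minsk, Kyoto]
Visit Quito; enqueue Porto, Delhi → queue [Tokyo, Bogota, Minsk, Kyoto, Porto, Delhi]
Visit Tokyo; enqueue Perth → queue [Bogota, Minsk, Kyoto, Porto, Delhi, Perth]
Visit Bogota → queue [Minsk, Kyoto, Porto, Delhi, Perth]
Visit Minsk → queue [Kyoto, Porto, Delhi, Perth]
Visit Kyoto → queue [Porto, Delhi, Perth]
Visit Porto → queue [Delhi, Perth]
Visit Delhi → queue [Perth]
Visit Perth → queue []

Sofia, Vilnius, Rabat, Lagos, Bern, Lima, Riga, Doha, Seoul, Quito, Tokyo, Bogota, Minsk, Kyoto, Porto, Delhi, Perth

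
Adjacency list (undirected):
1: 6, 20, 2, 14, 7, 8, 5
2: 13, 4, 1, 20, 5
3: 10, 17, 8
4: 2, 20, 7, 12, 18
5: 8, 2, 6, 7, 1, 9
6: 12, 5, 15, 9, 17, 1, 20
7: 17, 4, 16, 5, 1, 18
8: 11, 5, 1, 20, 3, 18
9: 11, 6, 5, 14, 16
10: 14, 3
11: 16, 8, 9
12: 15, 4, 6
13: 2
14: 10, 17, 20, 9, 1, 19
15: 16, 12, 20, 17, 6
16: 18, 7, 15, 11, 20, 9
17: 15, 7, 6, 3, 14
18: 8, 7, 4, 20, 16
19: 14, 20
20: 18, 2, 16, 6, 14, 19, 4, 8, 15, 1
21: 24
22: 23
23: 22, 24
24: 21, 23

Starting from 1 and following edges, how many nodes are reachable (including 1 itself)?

BFS from 1 visits: 1, 20, 14, 8, 7, 6, 5, 2, 19, 18, 16, 15, 4, 17, 10, 9, 11, 3, 12, 13
Reachable nodes: 20 of 24 total.

20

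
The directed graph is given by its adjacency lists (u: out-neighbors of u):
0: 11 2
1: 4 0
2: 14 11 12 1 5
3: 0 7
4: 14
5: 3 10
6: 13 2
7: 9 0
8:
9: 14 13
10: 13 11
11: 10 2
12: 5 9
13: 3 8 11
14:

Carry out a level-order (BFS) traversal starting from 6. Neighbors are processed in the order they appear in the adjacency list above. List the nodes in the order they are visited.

Visit 6; enqueue 13, 2 → queue [13, 2]
Visit 13; enqueue 3, 8, 11 → queue [2, 3, 8, 11]
Visit 2; enqueue 14, 12, 1, 5 → queue [3, 8, 11, 14, 12, 1, 5]
Visit 3; enqueue 0, 7 → queue [8, 11, 14, 12, 1, 5, 0, 7]
Visit 8 → queue [11, 14, 12, 1, 5, 0, 7]
Visit 11; enqueue 10 → queue [14, 12, 1, 5, 0, 7, 10]
Visit 14 → queue [12, 1, 5, 0, 7, 10]
Visit 12; enqueue 9 → queue [1, 5, 0, 7, 10, 9]
Visit 1; enqueue 4 → queue [5, 0, 7, 10, 9, 4]
Visit 5 → queue [0, 7, 10, 9, 4]
Visit 0 → queue [7, 10, 9, 4]
Visit 7 → queue [10, 9, 4]
Visit 10 → queue [9, 4]
Visit 9 → queue [4]
Visit 4 → queue []

6, 13, 2, 3, 8, 11, 14, 12, 1, 5, 0, 7, 10, 9, 4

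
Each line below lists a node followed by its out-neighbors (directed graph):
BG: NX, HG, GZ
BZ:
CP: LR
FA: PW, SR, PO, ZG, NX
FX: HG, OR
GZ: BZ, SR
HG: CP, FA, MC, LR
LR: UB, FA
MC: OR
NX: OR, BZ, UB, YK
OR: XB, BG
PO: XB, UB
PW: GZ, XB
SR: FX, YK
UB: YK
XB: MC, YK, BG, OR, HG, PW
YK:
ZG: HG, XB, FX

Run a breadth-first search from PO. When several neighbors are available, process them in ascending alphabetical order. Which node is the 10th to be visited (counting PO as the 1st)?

GZ

Visit PO; enqueue UB, XB → queue [UB, XB]
Visit UB; enqueue YK → queue [XB, YK]
Visit XB; enqueue BG, HG, MC, OR, PW → queue [YK, BG, HG, MC, OR, PW]
Visit YK → queue [BG, HG, MC, OR, PW]
Visit BG; enqueue GZ, NX → queue [HG, MC, OR, PW, GZ, NX]
Visit HG; enqueue CP, FA, LR → queue [MC, OR, PW, GZ, NX, CP, FA, LR]
Visit MC → queue [OR, PW, GZ, NX, CP, FA, LR]
Visit OR → queue [PW, GZ, NX, CP, FA, LR]
Visit PW → queue [GZ, NX, CP, FA, LR]
Visit GZ; enqueue BZ, SR → queue [NX, CP, FA, LR, BZ, SR]
Visit NX → queue [CP, FA, LR, BZ, SR]
Visit CP → queue [FA, LR, BZ, SR]
Visit FA; enqueue ZG → queue [LR, BZ, SR, ZG]
Visit LR → queue [BZ, SR, ZG]
Visit BZ → queue [SR, ZG]
Visit SR; enqueue FX → queue [ZG, FX]
Visit ZG → queue [FX]
Visit FX → queue []

Visit order: PO, UB, XB, YK, BG, HG, MC, OR, PW, GZ, NX, CP, FA, LR, BZ, SR, ZG, FX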